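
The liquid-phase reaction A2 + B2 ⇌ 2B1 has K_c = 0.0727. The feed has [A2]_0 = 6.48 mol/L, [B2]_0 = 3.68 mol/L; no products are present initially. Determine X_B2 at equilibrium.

X = 0.157

Let X = conversion of B2; extent ξ = 3.68·X mol/L.
Concentrations: [A2] = 6.48 − 3.68X; [B2] = 3.68 − 3.68X; [B1] = 7.36X.
K_c = [B1]^2 / ([A2] [B2]).
Solving K_c = 0.0727 for X ∈ (0,1): X = 0.157.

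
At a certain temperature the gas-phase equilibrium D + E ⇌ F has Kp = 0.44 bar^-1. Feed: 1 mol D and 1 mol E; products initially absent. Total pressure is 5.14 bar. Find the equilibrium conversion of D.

X = 0.446

Let X = conversion of D (basis 1 mol D); extent of reaction ξ = X.
Species balance: n_D = 1 − X; n_E = 1 − X; n_F = X.
n_T = Σnᵢ = 2 − X.
y_i = n_i/n_T, p_i = y_i·P. Kp = p_F / (p_D p_E).
Equating to 0.44 bar^-1 and solving on 0 < X < 1: X = 0.446.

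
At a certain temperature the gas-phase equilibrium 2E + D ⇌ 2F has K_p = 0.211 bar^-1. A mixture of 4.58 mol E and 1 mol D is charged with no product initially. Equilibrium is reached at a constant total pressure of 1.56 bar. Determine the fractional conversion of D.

Take 1 mol D as basis and let X be its fractional conversion, so ξ = X.
Species balance: n_E = 4.58 − 2X; n_D = 1 − X; n_F = 2X.
Summing: n_T = 5.58 − X.
y_i = n_i/n_T, p_i = y_i·P. K_p = p_F^2 / (p_E^2 p_D).
This yields a degree-3 equation in X; solving on (0,1), X = 0.379.

X = 0.379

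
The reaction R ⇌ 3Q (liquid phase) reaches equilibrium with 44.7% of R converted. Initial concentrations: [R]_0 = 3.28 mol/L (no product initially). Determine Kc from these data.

Let X = conversion of R.
Concentrations: [R] = 3.28 − 3.28X; [Q] = 9.84X.
At X = 0.447: [R] = 1.81, [Q] = 4.4.
Kc = [Q]^3 / ([R]) = 46.9 (mol/L)^2.

Kc = 46.9 (mol/L)^2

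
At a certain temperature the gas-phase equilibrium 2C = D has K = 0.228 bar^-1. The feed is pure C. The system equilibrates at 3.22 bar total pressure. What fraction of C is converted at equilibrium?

Take 1 mol C as basis and let X be its fractional conversion, so ξ = 0.5X.
Mole table: n_C = 1 − X; n_D = 0.5X.
Summing: n_T = 1 − 0.5X.
y_i = n_i/n_T, p_i = y_i·P. K = p_D / (p_C^2).
Substituting and setting equal to 0.228 bar^-1 gives a polynomial in X; the root in (0,1) is X = 0.496.

X = 0.496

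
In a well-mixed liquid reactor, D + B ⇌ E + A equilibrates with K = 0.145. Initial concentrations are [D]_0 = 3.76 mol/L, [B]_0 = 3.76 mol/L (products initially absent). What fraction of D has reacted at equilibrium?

Let X = conversion of D; extent ξ = 3.76·X mol/L.
Concentrations: [D] = 3.76 − 3.76X; [B] = 3.76 − 3.76X; [E] = 3.76X; [A] = 3.76X.
K = [E] [A] / ([D] [B]).
This equals 0.145 at X = 0.276 (the root in 0 < X < 1).

X = 0.276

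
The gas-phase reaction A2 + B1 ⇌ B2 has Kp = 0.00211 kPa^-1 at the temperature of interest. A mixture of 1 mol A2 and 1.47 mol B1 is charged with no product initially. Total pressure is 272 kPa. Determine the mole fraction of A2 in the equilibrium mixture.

y_A2 = 0.341

Let X = conversion of A2 (basis 1 mol A2); extent of reaction ξ = X.
Mole table: n_A2 = 1 − X; n_B1 = 1.47 − X; n_B2 = X.
Summing: n_T = 2.47 − X.
Mole fractions y_i = n_i/n_T; Kp = p_B2 / (p_A2 p_B1) with p_i = y_i·P.
This yields a degree-2 equation in X; solving on (0,1), X = 0.240.
Then n_A2 = 0.76, n_T = 2.23, so y_A2 = 0.341.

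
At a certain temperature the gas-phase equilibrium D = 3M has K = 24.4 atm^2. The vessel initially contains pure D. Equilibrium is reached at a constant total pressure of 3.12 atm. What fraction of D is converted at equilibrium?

X = 0.568

Take 1 mol D as basis and let X be its fractional conversion, so ξ = X.
Moles: n_D = 1 − X; n_M = 3X.
Summing: n_T = 1 + 2X.
With p_i = (n_i/n_T)P, K = p_M^3 / (p_D).
Setting this equal to 24.4 atm^2 and taking the physical root (0 < X < 1) gives X = 0.568.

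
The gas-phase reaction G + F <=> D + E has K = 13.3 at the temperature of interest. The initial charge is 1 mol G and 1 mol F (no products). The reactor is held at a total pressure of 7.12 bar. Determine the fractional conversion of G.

X = 0.785

Let X = conversion of G (basis 1 mol G); extent of reaction ξ = X.
Mole table: n_G = 1 − X; n_F = 1 − X; n_D = X; n_E = X.
Total moles n_T = 2 (Δν = 0, constant).
y_i = n_i/n_T, p_i = y_i·P. K = p_D p_E / (p_G p_F).
Setting this equal to 13.3 and taking the physical root (0 < X < 1) gives X = 0.785.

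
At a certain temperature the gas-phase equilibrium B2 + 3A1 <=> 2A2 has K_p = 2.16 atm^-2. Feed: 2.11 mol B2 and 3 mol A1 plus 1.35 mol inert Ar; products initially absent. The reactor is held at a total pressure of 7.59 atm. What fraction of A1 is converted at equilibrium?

Take 3 mol A1 as basis and let X be its fractional conversion, so ξ = X.
Moles: n_B2 = 2.11 − X; n_A1 = 3 − 3X; n_A2 = 2X; n_I = 1.35 (inert).
Total moles n_T = 6.46 − 2X.
Mole fractions y_i = n_i/n_T; K_p = p_A2^2 / (p_B2 p_A1^3) with p_i = y_i·P.
This yields a degree-4 equation in X; solving on (0,1), X = 0.767.

X = 0.767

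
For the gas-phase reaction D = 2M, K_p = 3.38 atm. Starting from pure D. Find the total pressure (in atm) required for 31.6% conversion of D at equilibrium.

P = 7.62 atm

Take 1 mol D as basis and let X be its fractional conversion, so ξ = X.
Moles: n_D = 1 − X; n_M = 2X.
n_T = Σnᵢ = 1 + X.
K_p = p_M^2 / (p_D) with p_i = (n_i/n_T)·P.
At X = 0.316: the mole-fraction product g(X) = Π y_i^ν_i = 0.4437. Since K_p = g(X)·P^{1}, P = (K_p/g)^(1/1) = (3.38/0.4437)^(1/1) = 7.62 atm.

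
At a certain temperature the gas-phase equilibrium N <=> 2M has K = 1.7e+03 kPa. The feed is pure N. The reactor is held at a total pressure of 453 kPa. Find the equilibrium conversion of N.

Take 1 mol N as basis and let X be its fractional conversion, so ξ = X.
At extent ξ: n_N = 1 − X; n_M = 2X.
n_T = Σnᵢ = 1 + X.
y_i = n_i/n_T, p_i = y_i·P. K = p_M^2 / (p_N).
This yields a degree-2 equation in X; solving on (0,1), X = 0.696.

X = 0.696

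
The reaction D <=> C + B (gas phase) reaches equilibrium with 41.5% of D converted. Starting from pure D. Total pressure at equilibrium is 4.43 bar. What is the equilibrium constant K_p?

K_p = 0.922 bar

Take 1 mol D as basis and let X be its fractional conversion, so ξ = X.
Species balance: n_D = 1 − X; n_C = X; n_B = X.
n_T = Σnᵢ = 1 + X.
At X = 0.415: n_D = 0.585, n_C = 0.415, n_B = 0.415, n_T = 1.42.
p_i = (n_i/n_T)·P. K_p = p_C p_B / (p_D) = 0.922 bar.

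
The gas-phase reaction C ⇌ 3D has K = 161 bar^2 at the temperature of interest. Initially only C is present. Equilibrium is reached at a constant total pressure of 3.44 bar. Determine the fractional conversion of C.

X = 0.837

Take 1 mol C as basis and let X be its fractional conversion, so ξ = X.
Moles: n_C = 1 − X; n_D = 3X.
n_T = Σnᵢ = 1 + 2X.
With p_i = (n_i/n_T)P, K = p_D^3 / (p_C).
Equating to 161 bar^2 and solving on 0 < X < 1: X = 0.837.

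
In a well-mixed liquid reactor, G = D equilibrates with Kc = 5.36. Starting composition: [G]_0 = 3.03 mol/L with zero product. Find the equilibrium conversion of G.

Let X = conversion of G; extent ξ = 3.03·X mol/L.
Concentrations: [G] = 3.03 − 3.03X; [D] = 3.03X.
Kc = [D] / ([G]).
Equating to 5.36: the physical root is X = 0.843.

X = 0.843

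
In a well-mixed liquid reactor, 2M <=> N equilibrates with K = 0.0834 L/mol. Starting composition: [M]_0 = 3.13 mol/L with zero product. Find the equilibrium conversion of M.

X = 0.275

Let X = conversion of M; extent ξ = 3.13X/2 mol/L.
Concentrations: [M] = 3.13 − 3.13X; [N] = 1.56X.
K = [N] / ([M]^2).
Setting equal to 0.0834 and solving for X on (0,1) gives X = 0.275.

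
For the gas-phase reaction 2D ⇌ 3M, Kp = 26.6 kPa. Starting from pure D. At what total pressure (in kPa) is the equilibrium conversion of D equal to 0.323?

P = 125 kPa

Take 1 mol D as basis and let X be its fractional conversion, so ξ = 0.5X.
At extent ξ: n_D = 1 − X; n_M = 1.5X.
Summing: n_T = 1 + 0.5X.
Kp = p_M^3 / (p_D^2) with p_i = (n_i/n_T)·P.
At X = 0.323: the mole-fraction product g(X) = Π y_i^ν_i = 0.2136. Since Kp = g(X)·P^{1}, P = (Kp/g)^(1/1) = (26.6/0.2136)^(1/1) = 125 kPa.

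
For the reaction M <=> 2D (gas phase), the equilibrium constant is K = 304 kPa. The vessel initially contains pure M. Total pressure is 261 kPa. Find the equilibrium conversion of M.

Take 1 mol M as basis and let X be its fractional conversion, so ξ = X.
Mole table: n_M = 1 − X; n_D = 2X.
n_T = Σnᵢ = 1 + X.
y_i = n_i/n_T, p_i = y_i·P. K = p_D^2 / (p_M).
Substituting and setting equal to 304 kPa gives a polynomial in X; the root in (0,1) is X = 0.475.

X = 0.475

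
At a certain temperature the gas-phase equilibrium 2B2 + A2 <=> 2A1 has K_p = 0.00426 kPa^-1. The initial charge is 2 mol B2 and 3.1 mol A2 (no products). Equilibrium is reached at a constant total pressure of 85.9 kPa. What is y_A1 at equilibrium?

y_A1 = 0.132

Take 2 mol B2 as basis and let X be its fractional conversion, so ξ = X.
Mole table: n_B2 = 2 − 2X; n_A2 = 3.1 − X; n_A1 = 2X.
n_T = Σnᵢ = 5.1 − X.
Mole fractions y_i = n_i/n_T; K_p = p_A1^2 / (p_B2^2 p_A2) with p_i = y_i·P.
Equating to 0.00426 kPa^-1 and solving on 0 < X < 1: X = 0.316.
Then n_A1 = 0.632, n_T = 4.78, so y_A1 = 0.132.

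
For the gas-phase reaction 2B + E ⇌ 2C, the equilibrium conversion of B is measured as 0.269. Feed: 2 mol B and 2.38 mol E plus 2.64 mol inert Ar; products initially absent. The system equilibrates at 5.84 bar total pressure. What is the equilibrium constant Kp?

Kp = 0.0742 bar^-1

Take 2 mol B as basis and let X be its fractional conversion, so ξ = X.
Mole table: n_B = 2 − 2X; n_E = 2.38 − X; n_C = 2X; n_I = 2.64 (inert).
Summing: n_T = 7.02 − X.
At X = 0.269: n_B = 1.46, n_E = 2.11, n_C = 0.538, n_T = 6.75.
p_i = (n_i/n_T)·P. Kp = p_C^2 / (p_B^2 p_E) = 0.0742 bar^-1.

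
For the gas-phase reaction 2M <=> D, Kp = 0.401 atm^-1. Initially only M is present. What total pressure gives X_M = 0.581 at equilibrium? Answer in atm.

P = 2.93 atm

Take 1 mol M as basis and let X be its fractional conversion, so ξ = 0.5X.
At extent ξ: n_M = 1 − X; n_D = 0.5X.
Total moles n_T = 1 − 0.5X.
Kp = p_D / (p_M^2) with p_i = (n_i/n_T)·P.
At X = 0.581: the mole-fraction product g(X) = Π y_i^ν_i = 1.174. Since Kp = g(X)·P^{-1}, P = (g/Kp)^(1/1) = (1.174/0.401)^(1/1) = 2.93 atm.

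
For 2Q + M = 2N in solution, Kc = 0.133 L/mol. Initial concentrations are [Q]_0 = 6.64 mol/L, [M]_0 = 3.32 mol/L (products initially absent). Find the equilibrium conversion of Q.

X = 0.349

Let X = conversion of Q; extent ξ = 6.64X/2 mol/L.
Concentrations: [Q] = 6.64 − 6.64X; [M] = 3.32 − 3.32X; [N] = 6.64X.
Kc = [N]^2 / ([Q]^2 [M]).
Equating to 0.133 L/mol: the physical root is X = 0.349.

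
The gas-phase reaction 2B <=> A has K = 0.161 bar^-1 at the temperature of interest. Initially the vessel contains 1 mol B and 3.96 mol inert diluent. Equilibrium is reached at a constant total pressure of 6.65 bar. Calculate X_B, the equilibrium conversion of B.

X = 0.249

Let X = conversion of B (basis 1 mol B); extent of reaction ξ = 0.5X.
Moles: n_B = 1 − X; n_A = 0.5X; n_I = 3.96 (inert).
Summing: n_T = 4.96 − 0.5X.
With p_i = (n_i/n_T)P, K = p_A / (p_B^2).
Equating to 0.161 bar^-1 and solving on 0 < X < 1: X = 0.249.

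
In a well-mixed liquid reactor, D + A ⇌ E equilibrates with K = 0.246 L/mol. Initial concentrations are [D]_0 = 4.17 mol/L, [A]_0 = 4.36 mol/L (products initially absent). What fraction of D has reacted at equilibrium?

X = 0.399

Let X = conversion of D; extent ξ = 4.17·X mol/L.
Concentrations: [D] = 4.17 − 4.17X; [A] = 4.36 − 4.17X; [E] = 4.17X.
K = [E] / ([D] [A]).
Solving K = 0.246 for X ∈ (0,1): X = 0.399.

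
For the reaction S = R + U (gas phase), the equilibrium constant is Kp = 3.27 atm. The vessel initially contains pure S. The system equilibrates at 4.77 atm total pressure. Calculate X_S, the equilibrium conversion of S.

Take 1 mol S as basis and let X be its fractional conversion, so ξ = X.
Mole table: n_S = 1 − X; n_R = X; n_U = X.
n_T = Σnᵢ = 1 + X.
With p_i = (n_i/n_T)P, Kp = p_R p_U / (p_S).
Setting this equal to 3.27 atm and taking the physical root (0 < X < 1) gives X = 0.638.

X = 0.638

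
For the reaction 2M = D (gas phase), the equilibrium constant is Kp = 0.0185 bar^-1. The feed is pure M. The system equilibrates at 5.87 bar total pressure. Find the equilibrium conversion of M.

Let X = conversion of M (basis 1 mol M); extent of reaction ξ = 0.5X.
Species balance: n_M = 1 − X; n_D = 0.5X.
n_T = Σnᵢ = 1 − 0.5X.
Mole fractions y_i = n_i/n_T; Kp = p_D / (p_M^2) with p_i = y_i·P.
This yields a degree-2 equation in X; solving on (0,1), X = 0.165.

X = 0.165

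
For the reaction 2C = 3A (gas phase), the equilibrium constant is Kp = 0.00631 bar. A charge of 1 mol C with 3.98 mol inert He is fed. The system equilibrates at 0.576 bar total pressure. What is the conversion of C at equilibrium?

X = 0.216

Basis: 1 mol C initially; let X = conversion of C. Extent ξ = 0.5X.
Mole table: n_C = 1 − X; n_A = 1.5X; n_I = 3.98 (inert).
n_T = Σnᵢ = 4.98 + 0.5X.
y_i = n_i/n_T, p_i = y_i·P. Kp = p_A^3 / (p_C^2).
Substituting and setting equal to 0.00631 bar gives a polynomial in X; the root in (0,1) is X = 0.216.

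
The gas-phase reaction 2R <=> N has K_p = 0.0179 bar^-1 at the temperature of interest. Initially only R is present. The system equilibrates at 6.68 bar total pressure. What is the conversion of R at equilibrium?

X = 0.178

Take 1 mol R as basis and let X be its fractional conversion, so ξ = 0.5X.
Moles: n_R = 1 − X; n_N = 0.5X.
Summing: n_T = 1 − 0.5X.
With p_i = (n_i/n_T)P, K_p = p_N / (p_R^2).
Equating to 0.0179 bar^-1 and solving on 0 < X < 1: X = 0.178.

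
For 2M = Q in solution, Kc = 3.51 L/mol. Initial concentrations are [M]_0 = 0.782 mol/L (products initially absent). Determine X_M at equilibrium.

X = 0.655

Let X = conversion of M; extent ξ = 0.782X/2 mol/L.
Concentrations: [M] = 0.782 − 0.782X; [Q] = 0.391X.
Kc = [Q] / ([M]^2).
Setting equal to 3.51 and solving for X on (0,1) gives X = 0.655.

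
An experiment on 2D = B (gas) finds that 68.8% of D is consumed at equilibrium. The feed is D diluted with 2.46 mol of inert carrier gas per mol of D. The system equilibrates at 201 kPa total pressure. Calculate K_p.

Let X = conversion of D (basis 1 mol D); extent of reaction ξ = 0.5X.
Species balance: n_D = 1 − X; n_B = 0.5X; n_I = 2.46 (inert).
n_T = Σnᵢ = 3.46 − 0.5X.
At X = 0.688: n_D = 0.312, n_B = 0.344, n_T = 3.12.
p_i = (n_i/n_T)·P. K_p = p_B / (p_D^2) = 0.0548 kPa^-1.

K_p = 0.0548 kPa^-1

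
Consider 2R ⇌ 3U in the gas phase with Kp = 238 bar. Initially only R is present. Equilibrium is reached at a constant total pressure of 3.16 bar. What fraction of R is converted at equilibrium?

X = 0.859

Basis: 1 mol R initially; let X = conversion of R. Extent ξ = 0.5X.
At extent ξ: n_R = 1 − X; n_U = 1.5X.
n_T = Σnᵢ = 1 + 0.5X.
y_i = n_i/n_T, p_i = y_i·P. Kp = p_U^3 / (p_R^2).
Substituting and setting equal to 238 bar gives a polynomial in X; the root in (0,1) is X = 0.859.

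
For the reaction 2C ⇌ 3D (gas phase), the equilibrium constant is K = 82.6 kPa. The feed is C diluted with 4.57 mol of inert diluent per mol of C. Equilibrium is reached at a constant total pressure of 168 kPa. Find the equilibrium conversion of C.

Let X = conversion of C (basis 1 mol C); extent of reaction ξ = 0.5X.
Species balance: n_C = 1 − X; n_D = 1.5X; n_I = 4.57 (inert).
n_T = Σnᵢ = 5.57 + 0.5X.
y_i = n_i/n_T, p_i = y_i·P. K = p_D^3 / (p_C^2).
Equating to 82.6 kPa and solving on 0 < X < 1: X = 0.554.

X = 0.554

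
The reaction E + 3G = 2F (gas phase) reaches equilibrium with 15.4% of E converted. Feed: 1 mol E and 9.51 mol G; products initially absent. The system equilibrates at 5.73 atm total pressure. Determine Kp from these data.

Kp = 0.00048 atm^-2

Basis: 1 mol E initially; let X = conversion of E. Extent ξ = X.
At extent ξ: n_E = 1 − X; n_G = 9.51 − 3X; n_F = 2X.
Summing: n_T = 10.5 − 2X.
At X = 0.154: n_E = 0.846, n_G = 9.05, n_F = 0.308, n_T = 10.2.
p_i = (n_i/n_T)·P. Kp = p_F^2 / (p_E p_G^3) = 0.00048 atm^-2.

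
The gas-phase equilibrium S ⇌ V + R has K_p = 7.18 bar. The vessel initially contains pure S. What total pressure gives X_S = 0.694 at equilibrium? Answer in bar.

Take 1 mol S as basis and let X be its fractional conversion, so ξ = X.
Moles: n_S = 1 − X; n_V = X; n_R = X.
n_T = Σnᵢ = 1 + X.
K_p = p_V p_R / (p_S) with p_i = (n_i/n_T)·P.
At X = 0.694: the mole-fraction product g(X) = Π y_i^ν_i = 0.9291. Since K_p = g(X)·P^{1}, P = (K_p/g)^(1/1) = (7.18/0.9291)^(1/1) = 7.73 bar.

P = 7.73 bar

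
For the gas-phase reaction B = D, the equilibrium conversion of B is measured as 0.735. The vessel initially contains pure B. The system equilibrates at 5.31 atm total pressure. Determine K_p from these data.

K_p = 2.77

Basis: 1 mol B initially; let X = conversion of B. Extent ξ = X.
Moles: n_B = 1 − X; n_D = X.
Total moles n_T = 1 (Δν = 0, constant).
At X = 0.735: n_B = 0.265, n_D = 0.735, n_T = 1.
p_i = (n_i/n_T)·P. K_p = p_D / (p_B) = 2.77.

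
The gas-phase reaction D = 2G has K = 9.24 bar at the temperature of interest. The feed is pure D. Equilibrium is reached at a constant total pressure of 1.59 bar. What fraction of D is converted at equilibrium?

X = 0.770

Let X = conversion of D (basis 1 mol D); extent of reaction ξ = X.
Mole table: n_D = 1 − X; n_G = 2X.
Summing: n_T = 1 + X.
Mole fractions y_i = n_i/n_T; K = p_G^2 / (p_D) with p_i = y_i·P.
Equating to 9.24 bar and solving on 0 < X < 1: X = 0.770.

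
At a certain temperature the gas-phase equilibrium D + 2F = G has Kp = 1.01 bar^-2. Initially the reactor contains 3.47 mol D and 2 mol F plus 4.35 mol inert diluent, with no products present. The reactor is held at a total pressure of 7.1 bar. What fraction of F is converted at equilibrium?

Take 2 mol F as basis and let X be its fractional conversion, so ξ = X.
Mole table: n_D = 3.47 − X; n_F = 2 − 2X; n_G = X; n_I = 4.35 (inert).
Summing: n_T = 9.82 − 2X.
Mole fractions y_i = n_i/n_T; Kp = p_G / (p_D p_F^2) with p_i = y_i·P.
Substituting and setting equal to 1.01 bar^-2 gives a polynomial in X; the root in (0,1) is X = 0.703.

X = 0.703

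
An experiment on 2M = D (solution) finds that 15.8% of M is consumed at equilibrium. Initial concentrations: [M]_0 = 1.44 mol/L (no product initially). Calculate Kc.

Kc = 0.0774 L/mol

Let X = conversion of M.
Concentrations: [M] = 1.44 − 1.44X; [D] = 0.72X.
At X = 0.158: [M] = 1.21, [D] = 0.114.
Kc = [D] / ([M]^2) = 0.0774 L/mol.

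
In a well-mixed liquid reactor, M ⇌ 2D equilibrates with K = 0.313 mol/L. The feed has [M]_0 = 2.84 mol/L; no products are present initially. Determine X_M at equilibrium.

Let X = conversion of M; extent ξ = 2.84·X mol/L.
Concentrations: [M] = 2.84 − 2.84X; [D] = 5.68X.
K = [D]^2 / ([M]).
Equating to 0.313 mol/L: the physical root is X = 0.153.

X = 0.153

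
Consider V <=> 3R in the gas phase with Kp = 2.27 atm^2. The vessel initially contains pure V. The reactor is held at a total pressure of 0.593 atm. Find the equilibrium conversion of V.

Take 1 mol V as basis and let X be its fractional conversion, so ξ = X.
At extent ξ: n_V = 1 − X; n_R = 3X.
Summing: n_T = 1 + 2X.
y_i = n_i/n_T, p_i = y_i·P. Kp = p_R^3 / (p_V).
Equating to 2.27 atm^2 and solving on 0 < X < 1: X = 0.731.

X = 0.731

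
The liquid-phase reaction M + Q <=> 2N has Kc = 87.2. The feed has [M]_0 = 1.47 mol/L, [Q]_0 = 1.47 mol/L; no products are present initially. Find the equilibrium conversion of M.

Let X = conversion of M; extent ξ = 1.47·X mol/L.
Concentrations: [M] = 1.47 − 1.47X; [Q] = 1.47 − 1.47X; [N] = 2.94X.
Kc = [N]^2 / ([M] [Q]).
Solving Kc = 87.2 for X ∈ (0,1): X = 0.824.

X = 0.824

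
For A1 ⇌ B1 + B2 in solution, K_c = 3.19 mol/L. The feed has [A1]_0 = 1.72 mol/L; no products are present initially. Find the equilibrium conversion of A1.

Let X = conversion of A1; extent ξ = 1.72·X mol/L.
Concentrations: [A1] = 1.72 − 1.72X; [B1] = 1.72X; [B2] = 1.72X.
K_c = [B1] [B2] / ([A1]).
Equating to 3.19 mol/L: the physical root is X = 0.720.

X = 0.720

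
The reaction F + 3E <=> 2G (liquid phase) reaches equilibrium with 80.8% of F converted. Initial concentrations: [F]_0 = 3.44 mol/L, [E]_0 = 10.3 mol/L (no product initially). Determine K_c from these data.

Let X = conversion of F.
Concentrations: [F] = 3.44 − 3.44X; [E] = 10.3 − 10.3X; [G] = 6.88X.
At X = 0.808: [F] = 0.66, [E] = 1.96, [G] = 5.56.
K_c = [G]^2 / ([F] [E]^3) = 6.2 (mol/L)^-2.

K_c = 6.2 (mol/L)^-2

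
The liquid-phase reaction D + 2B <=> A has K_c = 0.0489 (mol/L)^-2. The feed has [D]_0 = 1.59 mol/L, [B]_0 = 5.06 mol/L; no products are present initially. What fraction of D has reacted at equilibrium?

Let X = conversion of D; extent ξ = 1.59·X mol/L.
Concentrations: [D] = 1.59 − 1.59X; [B] = 5.06 − 3.18X; [A] = 1.59X.
K_c = [A] / ([D] [B]^2).
Setting equal to 0.0489 and solving for X on (0,1) gives X = 0.409.

X = 0.409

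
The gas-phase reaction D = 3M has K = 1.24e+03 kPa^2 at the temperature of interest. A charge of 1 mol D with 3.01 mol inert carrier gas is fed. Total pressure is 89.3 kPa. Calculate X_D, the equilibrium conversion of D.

Take 1 mol D as basis and let X be its fractional conversion, so ξ = X.
Species balance: n_D = 1 − X; n_M = 3X; n_I = 3.01 (inert).
n_T = Σnᵢ = 4.01 + 2X.
Mole fractions y_i = n_i/n_T; K = p_M^3 / (p_D) with p_i = y_i·P.
Setting this equal to 1.24e+03 kPa^2 and taking the physical root (0 < X < 1) gives X = 0.427.

X = 0.427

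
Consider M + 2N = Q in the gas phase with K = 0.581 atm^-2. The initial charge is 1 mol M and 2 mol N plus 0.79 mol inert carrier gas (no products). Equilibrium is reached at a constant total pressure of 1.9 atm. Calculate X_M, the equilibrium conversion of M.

X = 0.291

Take 1 mol M as basis and let X be its fractional conversion, so ξ = X.
At extent ξ: n_M = 1 − X; n_N = 2 − 2X; n_Q = X; n_I = 0.79 (inert).
Total moles n_T = 3.79 − 2X.
Mole fractions y_i = n_i/n_T; K = p_Q / (p_M p_N^2) with p_i = y_i·P.
This yields a degree-3 equation in X; solving on (0,1), X = 0.291.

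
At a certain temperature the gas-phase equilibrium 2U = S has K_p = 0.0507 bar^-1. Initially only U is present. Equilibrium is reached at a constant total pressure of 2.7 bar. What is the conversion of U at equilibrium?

Take 1 mol U as basis and let X be its fractional conversion, so ξ = 0.5X.
Moles: n_U = 1 − X; n_S = 0.5X.
Summing: n_T = 1 − 0.5X.
y_i = n_i/n_T, p_i = y_i·P. K_p = p_S / (p_U^2).
Substituting and setting equal to 0.0507 bar^-1 gives a polynomial in X; the root in (0,1) is X = 0.196.

X = 0.196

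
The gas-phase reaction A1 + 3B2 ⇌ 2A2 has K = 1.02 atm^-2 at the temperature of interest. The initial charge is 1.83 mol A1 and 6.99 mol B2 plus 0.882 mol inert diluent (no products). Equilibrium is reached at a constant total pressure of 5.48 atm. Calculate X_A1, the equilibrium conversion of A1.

Take 1.83 mol A1 as basis and let X be its fractional conversion, so ξ = 1.83X.
Moles: n_A1 = 1.83 − 1.83X; n_B2 = 6.99 − 5.49X; n_A2 = 3.66X; n_I = 0.882 (inert).
n_T = Σnᵢ = 9.7 − 3.66X.
Mole fractions y_i = n_i/n_T; K = p_A2^2 / (p_A1 p_B2^3) with p_i = y_i·P.
Setting this equal to 1.02 atm^-2 and taking the physical root (0 < X < 1) gives X = 0.742.

X = 0.742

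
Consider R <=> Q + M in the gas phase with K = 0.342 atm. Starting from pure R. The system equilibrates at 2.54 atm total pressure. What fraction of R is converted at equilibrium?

Take 1 mol R as basis and let X be its fractional conversion, so ξ = X.
Species balance: n_R = 1 − X; n_Q = X; n_M = X.
n_T = Σnᵢ = 1 + X.
y_i = n_i/n_T, p_i = y_i·P. K = p_Q p_M / (p_R).
Setting this equal to 0.342 atm and taking the physical root (0 < X < 1) gives X = 0.344.

X = 0.344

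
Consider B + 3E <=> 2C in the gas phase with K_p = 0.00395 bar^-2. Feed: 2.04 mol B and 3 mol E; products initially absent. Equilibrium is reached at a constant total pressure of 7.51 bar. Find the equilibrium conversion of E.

X = 0.239

Take 3 mol E as basis and let X be its fractional conversion, so ξ = X.
Species balance: n_B = 2.04 − X; n_E = 3 − 3X; n_C = 2X.
Total moles n_T = 5.04 − 2X.
Mole fractions y_i = n_i/n_T; K_p = p_C^2 / (p_B p_E^3) with p_i = y_i·P.
Substituting and setting equal to 0.00395 bar^-2 gives a polynomial in X; the root in (0,1) is X = 0.239.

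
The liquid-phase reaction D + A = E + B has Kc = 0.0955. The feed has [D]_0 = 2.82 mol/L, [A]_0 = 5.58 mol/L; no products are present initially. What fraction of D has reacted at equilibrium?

Let X = conversion of D; extent ξ = 2.82·X mol/L.
Concentrations: [D] = 2.82 − 2.82X; [A] = 5.58 − 2.82X; [E] = 2.82X; [B] = 2.82X.
Kc = [E] [B] / ([D] [A]).
Solving Kc = 0.0955 for X ∈ (0,1): X = 0.326.

X = 0.326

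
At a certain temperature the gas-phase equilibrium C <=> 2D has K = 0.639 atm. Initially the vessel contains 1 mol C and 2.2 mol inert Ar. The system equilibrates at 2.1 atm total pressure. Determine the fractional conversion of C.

Basis: 1 mol C initially; let X = conversion of C. Extent ξ = X.
At extent ξ: n_C = 1 − X; n_D = 2X; n_I = 2.2 (inert).
Total moles n_T = 3.2 + X.
With p_i = (n_i/n_T)P, K = p_D^2 / (p_C).
Substituting and setting equal to 0.639 atm gives a polynomial in X; the root in (0,1) is X = 0.404.

X = 0.404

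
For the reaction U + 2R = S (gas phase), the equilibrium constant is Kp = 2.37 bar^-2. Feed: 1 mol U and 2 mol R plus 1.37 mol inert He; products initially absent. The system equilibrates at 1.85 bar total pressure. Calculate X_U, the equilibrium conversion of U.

Take 1 mol U as basis and let X be its fractional conversion, so ξ = X.
At extent ξ: n_U = 1 − X; n_R = 2 − 2X; n_S = X; n_I = 1.37 (inert).
Total moles n_T = 4.37 − 2X.
y_i = n_i/n_T, p_i = y_i·P. Kp = p_S / (p_U p_R^2).
Substituting and setting equal to 2.37 bar^-2 gives a polynomial in X; the root in (0,1) is X = 0.449.

X = 0.449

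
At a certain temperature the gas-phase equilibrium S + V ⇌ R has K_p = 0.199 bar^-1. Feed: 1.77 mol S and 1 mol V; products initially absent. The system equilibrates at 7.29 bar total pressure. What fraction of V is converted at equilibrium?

Basis: 1 mol V initially; let X = conversion of V. Extent ξ = X.
At extent ξ: n_S = 1.77 − X; n_V = 1 − X; n_R = X.
Total moles n_T = 2.77 − X.
With p_i = (n_i/n_T)P, K_p = p_R / (p_S p_V).
This yields a degree-2 equation in X; solving on (0,1), X = 0.452.

X = 0.452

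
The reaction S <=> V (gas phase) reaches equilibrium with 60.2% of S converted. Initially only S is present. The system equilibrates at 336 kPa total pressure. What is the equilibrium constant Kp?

Kp = 1.51

Basis: 1 mol S initially; let X = conversion of S. Extent ξ = X.
Mole table: n_S = 1 − X; n_V = X.
Total moles n_T = 1 (Δν = 0, constant).
At X = 0.602: n_S = 0.398, n_V = 0.602, n_T = 1.
p_i = (n_i/n_T)·P. Kp = p_V / (p_S) = 1.51.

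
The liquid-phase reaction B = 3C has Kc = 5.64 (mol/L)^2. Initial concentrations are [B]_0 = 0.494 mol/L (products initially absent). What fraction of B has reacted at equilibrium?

X = 0.662

Let X = conversion of B; extent ξ = 0.494·X mol/L.
Concentrations: [B] = 0.494 − 0.494X; [C] = 1.48X.
Kc = [C]^3 / ([B]).
Equating to 5.64 (mol/L)^2: the physical root is X = 0.662.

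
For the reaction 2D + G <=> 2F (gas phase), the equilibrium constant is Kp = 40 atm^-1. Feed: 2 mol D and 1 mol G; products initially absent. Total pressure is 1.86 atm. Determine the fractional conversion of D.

Basis: 2 mol D initially; let X = conversion of D. Extent ξ = X.
Moles: n_D = 2 − 2X; n_G = 1 − X; n_F = 2X.
Summing: n_T = 3 − X.
With p_i = (n_i/n_T)P, Kp = p_F^2 / (p_D^2 p_G).
This yields a degree-3 equation in X; solving on (0,1), X = 0.744.

X = 0.744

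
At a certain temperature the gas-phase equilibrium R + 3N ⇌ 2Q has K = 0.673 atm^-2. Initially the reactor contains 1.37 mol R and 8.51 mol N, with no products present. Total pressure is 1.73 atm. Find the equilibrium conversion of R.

Take 1.37 mol R as basis and let X be its fractional conversion, so ξ = 1.37X.
Species balance: n_R = 1.37 − 1.37X; n_N = 8.51 − 4.11X; n_Q = 2.74X.
Total moles n_T = 9.88 − 2.74X.
y_i = n_i/n_T, p_i = y_i·P. K = p_Q^2 / (p_R p_N^3).
Substituting and setting equal to 0.673 atm^-2 gives a polynomial in X; the root in (0,1) is X = 0.639.

X = 0.639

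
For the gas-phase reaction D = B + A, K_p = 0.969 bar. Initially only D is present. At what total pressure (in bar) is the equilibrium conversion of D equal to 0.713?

Take 1 mol D as basis and let X be its fractional conversion, so ξ = X.
Mole table: n_D = 1 − X; n_B = X; n_A = X.
Total moles n_T = 1 + X.
K_p = p_B p_A / (p_D) with p_i = (n_i/n_T)·P.
At X = 0.713: the mole-fraction product g(X) = Π y_i^ν_i = 1.034. Since K_p = g(X)·P^{1}, P = (K_p/g)^(1/1) = (0.969/1.034)^(1/1) = 0.937 bar.

P = 0.937 bar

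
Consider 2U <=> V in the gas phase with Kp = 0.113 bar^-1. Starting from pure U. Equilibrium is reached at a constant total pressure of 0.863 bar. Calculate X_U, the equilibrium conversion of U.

Basis: 1 mol U initially; let X = conversion of U. Extent ξ = 0.5X.
At extent ξ: n_U = 1 − X; n_V = 0.5X.
n_T = Σnᵢ = 1 − 0.5X.
With p_i = (n_i/n_T)P, Kp = p_V / (p_U^2).
Setting this equal to 0.113 bar^-1 and taking the physical root (0 < X < 1) gives X = 0.152.

X = 0.152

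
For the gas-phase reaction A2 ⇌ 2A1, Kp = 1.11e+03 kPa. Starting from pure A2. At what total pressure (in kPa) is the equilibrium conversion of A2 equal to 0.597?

Take 1 mol A2 as basis and let X be its fractional conversion, so ξ = X.
Mole table: n_A2 = 1 − X; n_A1 = 2X.
n_T = Σnᵢ = 1 + X.
Kp = p_A1^2 / (p_A2) with p_i = (n_i/n_T)·P.
At X = 0.597: the mole-fraction product g(X) = Π y_i^ν_i = 2.215. Since Kp = g(X)·P^{1}, P = (Kp/g)^(1/1) = (1.11e+03/2.215)^(1/1) = 501 kPa.

P = 501 kPa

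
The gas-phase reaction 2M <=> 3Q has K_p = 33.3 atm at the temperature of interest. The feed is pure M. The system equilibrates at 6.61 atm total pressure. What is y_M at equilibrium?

Let X = conversion of M (basis 1 mol M); extent of reaction ξ = 0.5X.
At extent ξ: n_M = 1 − X; n_Q = 1.5X.
n_T = Σnᵢ = 1 + 0.5X.
Mole fractions y_i = n_i/n_T; K_p = p_Q^3 / (p_M^2) with p_i = y_i·P.
Equating to 33.3 atm and solving on 0 < X < 1: X = 0.637.
Then n_M = 0.363, n_T = 1.32, so y_M = 0.275.

y_M = 0.275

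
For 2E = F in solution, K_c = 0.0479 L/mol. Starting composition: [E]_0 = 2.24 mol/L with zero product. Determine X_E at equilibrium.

X = 0.154

Let X = conversion of E; extent ξ = 2.24X/2 mol/L.
Concentrations: [E] = 2.24 − 2.24X; [F] = 1.12X.
K_c = [F] / ([E]^2).
Equating to 0.0479 L/mol: the physical root is X = 0.154.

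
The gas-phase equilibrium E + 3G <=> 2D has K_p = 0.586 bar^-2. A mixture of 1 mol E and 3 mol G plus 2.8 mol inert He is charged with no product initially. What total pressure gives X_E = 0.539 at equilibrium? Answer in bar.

P = 7.3 bar

Take 1 mol E as basis and let X be its fractional conversion, so ξ = X.
Moles: n_E = 1 − X; n_G = 3 − 3X; n_D = 2X; n_I = 2.8 (inert).
n_T = Σnᵢ = 6.8 − 2X.
K_p = p_D^2 / (p_E p_G^3) with p_i = (n_i/n_T)·P.
At X = 0.539: the mole-fraction product g(X) = Π y_i^ν_i = 31.2. Since K_p = g(X)·P^{-2}, P = (g/K_p)^(1/2) = (31.2/0.586)^(1/2) = 7.3 bar.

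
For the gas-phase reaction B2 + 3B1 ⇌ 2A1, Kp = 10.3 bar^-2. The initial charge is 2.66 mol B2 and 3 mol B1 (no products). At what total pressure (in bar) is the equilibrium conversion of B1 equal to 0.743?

Let X = conversion of B1 (basis 3 mol B1); extent of reaction ξ = X.
Mole table: n_B2 = 2.66 − X; n_B1 = 3 − 3X; n_A1 = 2X.
Total moles n_T = 5.66 − 2X.
Kp = p_A1^2 / (p_B2 p_B1^3) with p_i = (n_i/n_T)·P.
At X = 0.743: the mole-fraction product g(X) = Π y_i^ν_i = 43.79. Since Kp = g(X)·P^{-2}, P = (g/Kp)^(1/2) = (43.79/10.3)^(1/2) = 2.06 bar.

P = 2.06 bar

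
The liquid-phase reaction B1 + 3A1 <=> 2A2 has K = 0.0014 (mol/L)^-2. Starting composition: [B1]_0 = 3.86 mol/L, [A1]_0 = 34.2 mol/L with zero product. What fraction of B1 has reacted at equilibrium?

Let X = conversion of B1; extent ξ = 3.86·X mol/L.
Concentrations: [B1] = 3.86 − 3.86X; [A1] = 34.2 − 11.6X; [A2] = 7.72X.
K = [A2]^2 / ([B1] [A1]^3).
This equals 0.0014 at X = 0.698 (the root in 0 < X < 1).

X = 0.698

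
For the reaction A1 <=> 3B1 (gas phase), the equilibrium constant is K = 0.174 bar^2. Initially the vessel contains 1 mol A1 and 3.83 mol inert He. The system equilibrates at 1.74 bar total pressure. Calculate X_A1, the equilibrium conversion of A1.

X = 0.349

Basis: 1 mol A1 initially; let X = conversion of A1. Extent ξ = X.
Mole table: n_A1 = 1 − X; n_B1 = 3X; n_I = 3.83 (inert).
Total moles n_T = 4.83 + 2X.
With p_i = (n_i/n_T)P, K = p_B1^3 / (p_A1).
Setting this equal to 0.174 bar^2 and taking the physical root (0 < X < 1) gives X = 0.349.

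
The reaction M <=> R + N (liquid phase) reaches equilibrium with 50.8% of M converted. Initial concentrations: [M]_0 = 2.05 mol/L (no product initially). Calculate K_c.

K_c = 1.08 mol/L

Let X = conversion of M.
Concentrations: [M] = 2.05 − 2.05X; [R] = 2.05X; [N] = 2.05X.
At X = 0.508: [M] = 1.01, [R] = 1.04, [N] = 1.04.
K_c = [R] [N] / ([M]) = 1.08 mol/L.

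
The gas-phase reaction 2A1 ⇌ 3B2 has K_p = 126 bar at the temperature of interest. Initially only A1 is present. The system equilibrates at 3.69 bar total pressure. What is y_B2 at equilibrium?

Take 1 mol A1 as basis and let X be its fractional conversion, so ξ = 0.5X.
At extent ξ: n_A1 = 1 − X; n_B2 = 1.5X.
Total moles n_T = 1 + 0.5X.
Mole fractions y_i = n_i/n_T; K_p = p_B2^3 / (p_A1^2) with p_i = y_i·P.
Substituting and setting equal to 126 bar gives a polynomial in X; the root in (0,1) is X = 0.807.
Then n_B2 = 1.21, n_T = 1.4, so y_B2 = 0.863.

y_B2 = 0.863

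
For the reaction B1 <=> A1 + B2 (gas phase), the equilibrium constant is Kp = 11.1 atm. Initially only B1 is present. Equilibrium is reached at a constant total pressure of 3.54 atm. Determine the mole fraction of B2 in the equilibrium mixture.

Basis: 1 mol B1 initially; let X = conversion of B1. Extent ξ = X.
At extent ξ: n_B1 = 1 − X; n_A1 = X; n_B2 = X.
Total moles n_T = 1 + X.
Mole fractions y_i = n_i/n_T; Kp = p_A1 p_B2 / (p_B1) with p_i = y_i·P.
Setting this equal to 11.1 atm and taking the physical root (0 < X < 1) gives X = 0.871.
Then n_B2 = 0.871, n_T = 1.87, so y_B2 = 0.465.

y_B2 = 0.465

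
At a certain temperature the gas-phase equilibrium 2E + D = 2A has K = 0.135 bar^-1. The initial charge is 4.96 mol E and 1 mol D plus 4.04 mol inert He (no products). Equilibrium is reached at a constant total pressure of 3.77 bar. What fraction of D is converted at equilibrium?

X = 0.380

Basis: 1 mol D initially; let X = conversion of D. Extent ξ = X.
At extent ξ: n_E = 4.96 − 2X; n_D = 1 − X; n_A = 2X; n_I = 4.04 (inert).
Total moles n_T = 10 − X.
With p_i = (n_i/n_T)P, K = p_A^2 / (p_E^2 p_D).
Substituting and setting equal to 0.135 bar^-1 gives a polynomial in X; the root in (0,1) is X = 0.380.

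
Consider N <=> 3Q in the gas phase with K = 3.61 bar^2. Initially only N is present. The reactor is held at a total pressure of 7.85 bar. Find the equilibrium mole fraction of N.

y_N = 0.662

Basis: 1 mol N initially; let X = conversion of N. Extent ξ = X.
Species balance: n_N = 1 − X; n_Q = 3X.
n_T = Σnᵢ = 1 + 2X.
y_i = n_i/n_T, p_i = y_i·P. K = p_Q^3 / (p_N).
Setting this equal to 3.61 bar^2 and taking the physical root (0 < X < 1) gives X = 0.146.
Then n_N = 0.854, n_T = 1.29, so y_N = 0.662.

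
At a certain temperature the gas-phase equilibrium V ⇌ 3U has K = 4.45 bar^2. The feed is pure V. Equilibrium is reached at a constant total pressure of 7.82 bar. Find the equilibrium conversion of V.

X = 0.158

Basis: 1 mol V initially; let X = conversion of V. Extent ξ = X.
Species balance: n_V = 1 − X; n_U = 3X.
Total moles n_T = 1 + 2X.
y_i = n_i/n_T, p_i = y_i·P. K = p_U^3 / (p_V).
Setting this equal to 4.45 bar^2 and taking the physical root (0 < X < 1) gives X = 0.158.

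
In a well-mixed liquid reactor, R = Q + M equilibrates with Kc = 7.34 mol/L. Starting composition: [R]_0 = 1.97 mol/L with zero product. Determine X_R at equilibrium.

Let X = conversion of R; extent ξ = 1.97·X mol/L.
Concentrations: [R] = 1.97 − 1.97X; [Q] = 1.97X; [M] = 1.97X.
Kc = [Q] [M] / ([R]).
Equating to 7.34 mol/L: the physical root is X = 0.820.

X = 0.820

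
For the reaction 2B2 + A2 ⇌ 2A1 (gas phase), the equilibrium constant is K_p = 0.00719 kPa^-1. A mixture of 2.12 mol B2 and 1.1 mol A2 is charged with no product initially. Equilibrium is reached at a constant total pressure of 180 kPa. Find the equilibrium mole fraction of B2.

Let X = conversion of B2 (basis 2.12 mol B2); extent of reaction ξ = 1.06X.
At extent ξ: n_B2 = 2.12 − 2.12X; n_A2 = 1.1 − 1.06X; n_A1 = 2.12X.
n_T = Σnᵢ = 3.22 − 1.06X.
Mole fractions y_i = n_i/n_T; K_p = p_A1^2 / (p_B2^2 p_A2) with p_i = y_i·P.
Equating to 0.00719 kPa^-1 and solving on 0 < X < 1: X = 0.364.
Then n_B2 = 1.35, n_T = 2.83, so y_B2 = 0.476.

y_B2 = 0.476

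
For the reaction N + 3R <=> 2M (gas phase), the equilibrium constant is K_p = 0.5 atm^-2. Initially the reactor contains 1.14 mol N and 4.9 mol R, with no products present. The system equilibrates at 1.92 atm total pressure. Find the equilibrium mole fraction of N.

Take 1.14 mol N as basis and let X be its fractional conversion, so ξ = 1.14X.
At extent ξ: n_N = 1.14 − 1.14X; n_R = 4.9 − 3.42X; n_M = 2.28X.
Summing: n_T = 6.04 − 2.28X.
With p_i = (n_i/n_T)P, K_p = p_M^2 / (p_N p_R^3).
Setting this equal to 0.5 atm^-2 and taking the physical root (0 < X < 1) gives X = 0.511.
Then n_N = 0.558, n_T = 4.88, so y_N = 0.114.

y_N = 0.114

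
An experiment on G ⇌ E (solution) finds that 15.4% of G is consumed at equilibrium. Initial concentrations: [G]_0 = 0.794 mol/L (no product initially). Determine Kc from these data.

Kc = 0.182

Let X = conversion of G.
Concentrations: [G] = 0.794 − 0.794X; [E] = 0.794X.
At X = 0.154: [G] = 0.672, [E] = 0.122.
Kc = [E] / ([G]) = 0.182.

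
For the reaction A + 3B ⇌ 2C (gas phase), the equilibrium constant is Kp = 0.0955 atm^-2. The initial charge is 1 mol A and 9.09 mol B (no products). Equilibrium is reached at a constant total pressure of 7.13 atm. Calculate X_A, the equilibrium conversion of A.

X = 0.850

Let X = conversion of A (basis 1 mol A); extent of reaction ξ = X.
Species balance: n_A = 1 − X; n_B = 9.09 − 3X; n_C = 2X.
n_T = Σnᵢ = 10.1 − 2X.
Mole fractions y_i = n_i/n_T; Kp = p_C^2 / (p_A p_B^3) with p_i = y_i·P.
Equating to 0.0955 atm^-2 and solving on 0 < X < 1: X = 0.850.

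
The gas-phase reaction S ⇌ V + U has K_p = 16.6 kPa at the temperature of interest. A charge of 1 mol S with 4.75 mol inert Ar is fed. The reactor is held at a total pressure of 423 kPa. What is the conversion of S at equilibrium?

Take 1 mol S as basis and let X be its fractional conversion, so ξ = X.
Mole table: n_S = 1 − X; n_V = X; n_U = X; n_I = 4.75 (inert).
n_T = Σnᵢ = 5.75 + X.
Mole fractions y_i = n_i/n_T; K_p = p_V p_U / (p_S) with p_i = y_i·P.
Substituting and setting equal to 16.6 kPa gives a polynomial in X; the root in (0,1) is X = 0.385.

X = 0.385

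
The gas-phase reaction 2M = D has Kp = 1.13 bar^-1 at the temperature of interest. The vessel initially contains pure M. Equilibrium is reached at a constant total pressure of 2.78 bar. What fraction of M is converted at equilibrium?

Let X = conversion of M (basis 1 mol M); extent of reaction ξ = 0.5X.
Moles: n_M = 1 − X; n_D = 0.5X.
Summing: n_T = 1 − 0.5X.
Mole fractions y_i = n_i/n_T; Kp = p_D / (p_M^2) with p_i = y_i·P.
Equating to 1.13 bar^-1 and solving on 0 < X < 1: X = 0.728.

X = 0.728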